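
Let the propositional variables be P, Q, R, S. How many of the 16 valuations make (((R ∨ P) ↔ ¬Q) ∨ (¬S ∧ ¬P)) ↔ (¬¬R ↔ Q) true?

Initial set: {((((R ∨ P) ↔ ¬Q) ∨ (¬S ∧ ¬P)) ↔ (¬¬R ↔ Q))}.
((((R ∨ P) ↔ ¬Q) ∨ (¬S ∧ ¬P)) ↔ (¬¬R ↔ Q)): β-rule — branch into (((R ∨ P) ↔ ¬Q) ∨ (¬S ∧ ¬P)), (¬¬R ↔ Q)  //  ¬(((R ∨ P) ↔ ¬Q) ∨ (¬S ∧ ¬P)), ¬(¬¬R ↔ Q).
  branch 1 (add (((R ∨ P) ↔ ¬Q) ∨ (¬S ∧ ¬P)), (¬¬R ↔ Q)):
    (((R ∨ P) ↔ ¬Q) ∨ (¬S ∧ ¬P)): β-rule — branch into ((R ∨ P) ↔ ¬Q)  //  (¬S ∧ ¬P).
      branch 1.1 (add ((R ∨ P) ↔ ¬Q)):
        (¬¬R ↔ Q): β-rule — branch into ¬¬R, Q  //  ¬¬¬R, ¬Q.
          branch 1.1.1 (add ¬¬R, Q):
            ¬¬R: drop double negation, giving R.
            ((R ∨ P) ↔ ¬Q): β-rule — branch into (R ∨ P), ¬Q  //  ¬(R ∨ P), ¬¬Q.
              branch 1.1.1.1 (add (R ∨ P), ¬Q):
                × closes — contains both Q and ¬Q.
              branch 1.1.1.2 (add ¬(R ∨ P), ¬¬Q):
                ¬(R ∨ P): α-rule — add ¬R, ¬P.
                × closes — contains both R and ¬R.
          branch 1.1.2 (add ¬¬¬R, ¬Q):
            ¬¬¬R: drop double negation, giving ¬R.
            ((R ∨ P) ↔ ¬Q): β-rule — branch into (R ∨ P), ¬Q  //  ¬(R ∨ P), ¬¬Q.
              branch 1.1.2.1 (add (R ∨ P), ¬Q):
                (R ∨ P): β-rule — branch into R  //  P.
                  branch 1.1.2.1.1 (add R):
                    × closes — contains both R and ¬R.
                  branch 1.1.2.1.2 (add P):
                    ○ open, literals {P=T, Q=F, R=F}.
              branch 1.1.2.2 (add ¬(R ∨ P), ¬¬Q):
                × closes — contains both Q and ¬Q.
      branch 1.2 (add (¬S ∧ ¬P)):
        (¬S ∧ ¬P): α-rule — add ¬S, ¬P.
        (¬¬R ↔ Q): β-rule — branch into ¬¬R, Q  //  ¬¬¬R, ¬Q.
          branch 1.2.1 (add ¬¬R, Q):
            ¬¬R: drop double negation, giving R.
            ○ open, literals {P=F, Q=T, R=T, S=F}.
          branch 1.2.2 (add ¬¬¬R, ¬Q):
            ¬¬¬R: drop double negation, giving ¬R.
            ○ open, literals {P=F, Q=F, R=F, S=F}.
  branch 2 (add ¬(((R ∨ P) ↔ ¬Q) ∨ (¬S ∧ ¬P)), ¬(¬¬R ↔ Q)):
    ¬(((R ∨ P) ↔ ¬Q) ∨ (¬S ∧ ¬P)): α-rule — add ¬((R ∨ P) ↔ ¬Q), ¬(¬S ∧ ¬P).
    ¬(¬¬R ↔ Q): β-rule — branch into ¬¬R, ¬Q  //  ¬¬¬R, Q.
      branch 2.1 (add ¬¬R, ¬Q):
        ¬¬R: drop double negation, giving R.
        ¬((R ∨ P) ↔ ¬Q): β-rule — branch into (R ∨ P), ¬¬Q  //  ¬(R ∨ P), ¬Q.
          branch 2.1.1 (add (R ∨ P), ¬¬Q):
            × closes — contains both Q and ¬Q.
          branch 2.1.2 (add ¬(R ∨ P), ¬Q):
            ¬(R ∨ P): α-rule — add ¬R, ¬P.
            × closes — contains both R and ¬R.
      branch 2.2 (add ¬¬¬R, Q):
        ¬¬¬R: drop double negation, giving ¬R.
        ¬((R ∨ P) ↔ ¬Q): β-rule — branch into (R ∨ P), ¬¬Q  //  ¬(R ∨ P), ¬Q.
          branch 2.2.1 (add (R ∨ P), ¬¬Q):
            ¬(¬S ∧ ¬P): β-rule — branch into ¬¬S  //  ¬¬P.
              branch 2.2.1.1 (add ¬¬S):
                (R ∨ P): β-rule — branch into R  //  P.
                  branch 2.2.1.1.1 (add R):
                    × closes — contains both R and ¬R.
                  branch 2.2.1.1.2 (add P):
                    ○ open, literals {P=T, Q=T, R=F, S=T}.
              branch 2.2.1.2 (add ¬¬P):
                (R ∨ P): β-rule — branch into R  //  P.
                  branch 2.2.1.2.1 (add R):
                    × closes — contains both R and ¬R.
                  branch 2.2.1.2.2 (add P):
                    ○ open, literals {P=T, Q=T, R=F}.
          branch 2.2.2 (add ¬(R ∨ P), ¬Q):
            × closes — contains both Q and ¬Q.
9 branches closed, 5 open.
Each open branch fixes some atoms; the unmentioned ones are free. Counting distinct full assignments: branch {P=T, Q=F, R=F} (S) contributes 2 new; branch {P=F, Q=T, R=T, S=F} (none free) contributes 1 new; branch {P=F, Q=F, R=F, S=F} (none free) contributes 1 new; branch {P=T, Q=T, R=F, S=T} (none free) contributes 1 new; branch {P=T, Q=T, R=F} (S) contributes 1 new. Total: 6.

6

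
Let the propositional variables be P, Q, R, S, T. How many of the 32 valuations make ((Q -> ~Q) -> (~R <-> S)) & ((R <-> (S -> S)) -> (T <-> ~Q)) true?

18

Initial set: {(((Q -> ~Q) -> (~R <-> S)) & ((R <-> (S -> S)) -> (T <-> ~Q)))}.
(((Q -> ~Q) -> (~R <-> S)) & ((R <-> (S -> S)) -> (T <-> ~Q))): α-rule — add ((Q -> ~Q) -> (~R <-> S)), ((R <-> (S -> S)) -> (T <-> ~Q)).
((Q -> ~Q) -> (~R <-> S)): β-rule — branch into ~(Q -> ~Q)  //  (~R <-> S).
  branch 1 (add ~(Q -> ~Q)):
    ~(Q -> ~Q): α-rule — add Q, ~~Q.
    ((R <-> (S -> S)) -> (T <-> ~Q)): β-rule — branch into ~(R <-> (S -> S))  //  (T <-> ~Q).
      branch 1.1 (add ~(R <-> (S -> S))):
        ~(R <-> (S -> S)): β-rule — branch into R, ~(S -> S)  //  ~R, (S -> S).
          branch 1.1.1 (add R, ~(S -> S)):
            ~(S -> S): α-rule — add S, ~S.
            × closes — contains both S and ~S.
          branch 1.1.2 (add ~R, (S -> S)):
            (S -> S): β-rule — branch into ~S  //  S.
              branch 1.1.2.1 (add ~S):
                ○ open, literals {Q=T, R=F, S=F}.
              branch 1.1.2.2 (add S):
                ○ open, literals {Q=T, R=F, S=T}.
      branch 1.2 (add (T <-> ~Q)):
        (T <-> ~Q): β-rule — branch into T, ~Q  //  ~T, ~~Q.
          branch 1.2.1 (add T, ~Q):
            × closes — contains both Q and ~Q.
          branch 1.2.2 (add ~T, ~~Q):
            ○ open, literals {Q=T, T=F}.
  branch 2 (add (~R <-> S)):
    ((R <-> (S -> S)) -> (T <-> ~Q)): β-rule — branch into ~(R <-> (S -> S))  //  (T <-> ~Q).
      branch 2.1 (add ~(R <-> (S -> S))):
        (~R <-> S): β-rule — branch into ~R, S  //  ~~R, ~S.
          branch 2.1.1 (add ~R, S):
            ~(R <-> (S -> S)): β-rule — branch into R, ~(S -> S)  //  ~R, (S -> S).
              branch 2.1.1.1 (add R, ~(S -> S)):
                × closes — contains both R and ~R.
              branch 2.1.1.2 (add ~R, (S -> S)):
                (S -> S): β-rule — branch into ~S  //  S.
                  branch 2.1.1.2.1 (add ~S):
                    × closes — contains both S and ~S.
                  branch 2.1.1.2.2 (add S):
                    ○ open, literals {R=F, S=T}.
          branch 2.1.2 (add ~~R, ~S):
            ~(R <-> (S -> S)): β-rule — branch into R, ~(S -> S)  //  ~R, (S -> S).
              branch 2.1.2.1 (add R, ~(S -> S)):
                ~(S -> S): α-rule — add S, ~S.
                × closes — contains both S and ~S.
              branch 2.1.2.2 (add ~R, (S -> S)):
                × closes — contains both R and ~R.
      branch 2.2 (add (T <-> ~Q)):
        (~R <-> S): β-rule — branch into ~R, S  //  ~~R, ~S.
          branch 2.2.1 (add ~R, S):
            (T <-> ~Q): β-rule — branch into T, ~Q  //  ~T, ~~Q.
              branch 2.2.1.1 (add T, ~Q):
                ○ open, literals {Q=F, R=F, S=T, T=T}.
              branch 2.2.1.2 (add ~T, ~~Q):
                ○ open, literals {Q=T, R=F, S=T, T=F}.
          branch 2.2.2 (add ~~R, ~S):
            (T <-> ~Q): β-rule — branch into T, ~Q  //  ~T, ~~Q.
              branch 2.2.2.1 (add T, ~Q):
                ○ open, literals {Q=F, R=T, S=F, T=T}.
              branch 2.2.2.2 (add ~T, ~~Q):
                ○ open, literals {Q=T, R=T, S=F, T=F}.
6 branches closed, 8 open.
Each open branch fixes some atoms; the unmentioned ones are free. Counting distinct full assignments: branch {Q=T, R=F, S=F} (P, T) contributes 4 new; branch {Q=T, R=F, S=T} (P, T) contributes 4 new; branch {Q=T, T=F} (P, R, S) contributes 4 new; branch {R=F, S=T} (P, Q, T) contributes 4 new; branch {Q=F, R=F, S=T, T=T} (P) contributes 0 new; branch {Q=T, R=F, S=T, T=F} (P) contributes 0 new; branch {Q=F, R=T, S=F, T=T} (P) contributes 2 new; branch {Q=T, R=T, S=F, T=F} (P) contributes 0 new. Total: 18.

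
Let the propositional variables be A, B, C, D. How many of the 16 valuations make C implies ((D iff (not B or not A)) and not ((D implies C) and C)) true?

8

Initial set: {(C implies ((D iff (not B or not A)) and not ((D implies C) and C)))}.
(C implies ((D iff (not B or not A)) and not ((D implies C) and C))): β-rule — branch into not C  //  ((D iff (not B or not A)) and not ((D implies C) and C)).
  branch 1 (add not C):
    ○ open, literals {C=0}.
  branch 2 (add ((D iff (not B or not A)) and not ((D implies C) and C))):
    ((D iff (not B or not A)) and not ((D implies C) and C)): α-rule — add (D iff (not B or not A)), not ((D implies C) and C).
    (D iff (not B or not A)): β-rule — branch into D, (not B or not A)  //  not D, not (not B or not A).
      branch 2.1 (add D, (not B or not A)):
        not ((D implies C) and C): β-rule — branch into not (D implies C)  //  not C.
          branch 2.1.1 (add not (D implies C)):
            not (D implies C): α-rule — add D, not C.
            (not B or not A): β-rule — branch into not B  //  not A.
              branch 2.1.1.1 (add not B):
                ○ open, literals {B=0, C=0, D=1}.
              branch 2.1.1.2 (add not A):
                ○ open, literals {A=0, C=0, D=1}.
          branch 2.1.2 (add not C):
            (not B or not A): β-rule — branch into not B  //  not A.
              branch 2.1.2.1 (add not B):
                ○ open, literals {B=0, C=0, D=1}.
              branch 2.1.2.2 (add not A):
                ○ open, literals {A=0, C=0, D=1}.
      branch 2.2 (add not D, not (not B or not A)):
        not (not B or not A): α-rule — add not not B, not not A.
        not ((D implies C) and C): β-rule — branch into not (D implies C)  //  not C.
          branch 2.2.1 (add not (D implies C)):
            not (D implies C): α-rule — add D, not C.
            × closes — contains both D and not D.
          branch 2.2.2 (add not C):
            ○ open, literals {A=1, B=1, C=0, D=0}.
1 branch closed, 6 open.
Each open branch fixes some atoms; the unmentioned ones are free. Counting distinct full assignments: branch {C=0} (A, B, D) contributes 8 new; branch {B=0, C=0, D=1} (A) contributes 0 new; branch {A=0, C=0, D=1} (B) contributes 0 new; branch {B=0, C=0, D=1} (A) contributes 0 new; branch {A=0, C=0, D=1} (B) contributes 0 new; branch {A=1, B=1, C=0, D=0} (none free) contributes 0 new. Total: 8.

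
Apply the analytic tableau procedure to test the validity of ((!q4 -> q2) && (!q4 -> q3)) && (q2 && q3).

Not valid

Assume the negation and expand:
Initial set: {!(((!q4 -> q2) && (!q4 -> q3)) && (q2 && q3))}.
!(((!q4 -> q2) && (!q4 -> q3)) && (q2 && q3)): β-rule — branch into !((!q4 -> q2) && (!q4 -> q3))  //  !(q2 && q3).
  branch 1 (add !((!q4 -> q2) && (!q4 -> q3))):
    !((!q4 -> q2) && (!q4 -> q3)): β-rule — branch into !(!q4 -> q2)  //  !(!q4 -> q3).
      branch 1.1 (add !(!q4 -> q2)):
        !(!q4 -> q2): α-rule — add !q4, !q2.
        ○ open, literals {q2=0, q4=0}.
      branch 1.2 (add !(!q4 -> q3)):
        !(!q4 -> q3): α-rule — add !q4, !q3.
        ○ open, literals {q3=0, q4=0}.
  branch 2 (add !(q2 && q3)):
    !(q2 && q3): β-rule — branch into !q2  //  !q3.
      branch 2.1 (add !q2):
        ○ open, literals {q2=0}.
      branch 2.2 (add !q3):
        ○ open, literals {q3=0}.
0 branches closed, 4 open.
An open branch gives a countermodel: q2=0, q4=0 (unmentioned atoms arbitrary); under it the original formula is false.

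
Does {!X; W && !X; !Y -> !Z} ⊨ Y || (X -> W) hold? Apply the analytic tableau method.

Yes

Initial set: {T !X; T (W && !X); T (!Y -> !Z); F (Y || (X -> W))}.
T (W && !X): α-rule — add T W, T !X.
F (Y || (X -> W)): α-rule — add F Y, F (X -> W).
F (X -> W): α-rule — add T X, F W.
× closes — contains both X and !X.
All 1 branch closes.
Every branch closed, so the premises entail the conclusion.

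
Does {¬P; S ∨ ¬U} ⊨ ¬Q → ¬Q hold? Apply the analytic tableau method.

Yes

Initial set: {¬P; (S ∨ ¬U); ¬(¬Q → ¬Q)}.
¬(¬Q → ¬Q): α-rule — add ¬Q, ¬¬Q.
× closes — contains both Q and ¬Q.
All 1 branch closes.
Every branch closed, so the premises entail the conclusion.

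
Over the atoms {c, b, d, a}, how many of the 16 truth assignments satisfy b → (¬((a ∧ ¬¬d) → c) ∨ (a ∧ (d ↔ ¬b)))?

11

Initial set: {T (b → (¬((a ∧ ¬¬d) → c) ∨ (a ∧ (d ↔ ¬b))))}.
T (b → (¬((a ∧ ¬¬d) → c) ∨ (a ∧ (d ↔ ¬b)))): β-rule — branch into F b  //  T (¬((a ∧ ¬¬d) → c) ∨ (a ∧ (d ↔ ¬b))).
  branch 1 (add F b):
    ○ open, literals {b=false}.
  branch 2 (add T (¬((a ∧ ¬¬d) → c) ∨ (a ∧ (d ↔ ¬b)))):
    T (¬((a ∧ ¬¬d) → c) ∨ (a ∧ (d ↔ ¬b))): β-rule — branch into T ¬((a ∧ ¬¬d) → c)  //  T (a ∧ (d ↔ ¬b)).
      branch 2.1 (add T ¬((a ∧ ¬¬d) → c)):
        T ¬((a ∧ ¬¬d) → c): α-rule — add T (a ∧ ¬¬d), F c.
        T (a ∧ ¬¬d): α-rule — add T a, T ¬¬d.
        T ¬¬d: drop double negation, giving T d.
        ○ open, literals {a=true, c=false, d=true}.
      branch 2.2 (add T (a ∧ (d ↔ ¬b))):
        T (a ∧ (d ↔ ¬b)): α-rule — add T a, T (d ↔ ¬b).
        T (d ↔ ¬b): β-rule — branch into T d, T ¬b  //  F d, F ¬b.
          branch 2.2.1 (add T d, T ¬b):
            ○ open, literals {a=true, b=false, d=true}.
          branch 2.2.2 (add F d, F ¬b):
            ○ open, literals {a=true, b=true, d=false}.
0 branches closed, 4 open.
Each open branch fixes some atoms; the unmentioned ones are free. Counting distinct full assignments: branch {b=false} (c, d, a) contributes 8 new; branch {a=true, c=false, d=true} (b) contributes 1 new; branch {a=true, b=false, d=true} (c) contributes 0 new; branch {a=true, b=true, d=false} (c) contributes 2 new. Total: 11.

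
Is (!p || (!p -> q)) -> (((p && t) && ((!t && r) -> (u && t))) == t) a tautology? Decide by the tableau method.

Assume the negation and expand:
Initial set: {!((!p || (!p -> q)) -> (((p && t) && ((!t && r) -> (u && t))) == t))}.
!((!p || (!p -> q)) -> (((p && t) && ((!t && r) -> (u && t))) == t)): α-rule — add (!p || (!p -> q)), !(((p && t) && ((!t && r) -> (u && t))) == t).
(!p || (!p -> q)): β-rule — branch into !p  //  (!p -> q).
  branch 1 (add !p):
    !(((p && t) && ((!t && r) -> (u && t))) == t): β-rule — branch into ((p && t) && ((!t && r) -> (u && t))), !t  //  !((p && t) && ((!t && r) -> (u && t))), t.
      branch 1.1 (add ((p && t) && ((!t && r) -> (u && t))), !t):
        ((p && t) && ((!t && r) -> (u && t))): α-rule — add (p && t), ((!t && r) -> (u && t)).
        (p && t): α-rule — add p, t.
        × closes — contains both p and !p.
      branch 1.2 (add !((p && t) && ((!t && r) -> (u && t))), t):
        !((p && t) && ((!t && r) -> (u && t))): β-rule — branch into !(p && t)  //  !((!t && r) -> (u && t)).
          branch 1.2.1 (add !(p && t)):
            !(p && t): β-rule — branch into !p  //  !t.
              branch 1.2.1.1 (add !p):
                ○ open, literals {p=0, t=1}.
              branch 1.2.1.2 (add !t):
                × closes — contains both t and !t.
          branch 1.2.2 (add !((!t && r) -> (u && t))):
            !((!t && r) -> (u && t)): α-rule — add (!t && r), !(u && t).
            (!t && r): α-rule — add !t, r.
            × closes — contains both t and !t.
  branch 2 (add (!p -> q)):
    !(((p && t) && ((!t && r) -> (u && t))) == t): β-rule — branch into ((p && t) && ((!t && r) -> (u && t))), !t  //  !((p && t) && ((!t && r) -> (u && t))), t.
      branch 2.1 (add ((p && t) && ((!t && r) -> (u && t))), !t):
        ((p && t) && ((!t && r) -> (u && t))): α-rule — add (p && t), ((!t && r) -> (u && t)).
        (p && t): α-rule — add p, t.
        × closes — contains both t and !t.
      branch 2.2 (add !((p && t) && ((!t && r) -> (u && t))), t):
        (!p -> q): β-rule — branch into !!p  //  q.
          branch 2.2.1 (add !!p):
            !((p && t) && ((!t && r) -> (u && t))): β-rule — branch into !(p && t)  //  !((!t && r) -> (u && t)).
              branch 2.2.1.1 (add !(p && t)):
                !(p && t): β-rule — branch into !p  //  !t.
                  branch 2.2.1.1.1 (add !p):
                    × closes — contains both p and !p.
                  branch 2.2.1.1.2 (add !t):
                    × closes — contains both t and !t.
              branch 2.2.1.2 (add !((!t && r) -> (u && t))):
                !((!t && r) -> (u && t)): α-rule — add (!t && r), !(u && t).
                (!t && r): α-rule — add !t, r.
                × closes — contains both t and !t.
          branch 2.2.2 (add q):
            !((p && t) && ((!t && r) -> (u && t))): β-rule — branch into !(p && t)  //  !((!t && r) -> (u && t)).
              branch 2.2.2.1 (add !(p && t)):
                !(p && t): β-rule — branch into !p  //  !t.
                  branch 2.2.2.1.1 (add !p):
                    ○ open, literals {p=0, q=1, t=1}.
                  branch 2.2.2.1.2 (add !t):
                    × closes — contains both t and !t.
              branch 2.2.2.2 (add !((!t && r) -> (u && t))):
                !((!t && r) -> (u && t)): α-rule — add (!t && r), !(u && t).
                (!t && r): α-rule — add !t, r.
                × closes — contains both t and !t.
9 branches closed, 2 open.
An open branch gives a countermodel: p=0, t=1 (unmentioned atoms arbitrary); under it the original formula is false.

Not valid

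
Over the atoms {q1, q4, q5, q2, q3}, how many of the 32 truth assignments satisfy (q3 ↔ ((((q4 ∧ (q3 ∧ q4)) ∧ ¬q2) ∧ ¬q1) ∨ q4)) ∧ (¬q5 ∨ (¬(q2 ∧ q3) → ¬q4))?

14

Initial set: {((q3 ↔ ((((q4 ∧ (q3 ∧ q4)) ∧ ¬q2) ∧ ¬q1) ∨ q4)) ∧ (¬q5 ∨ (¬(q2 ∧ q3) → ¬q4)))}.
((q3 ↔ ((((q4 ∧ (q3 ∧ q4)) ∧ ¬q2) ∧ ¬q1) ∨ q4)) ∧ (¬q5 ∨ (¬(q2 ∧ q3) → ¬q4))): α-rule — add (q3 ↔ ((((q4 ∧ (q3 ∧ q4)) ∧ ¬q2) ∧ ¬q1) ∨ q4)), (¬q5 ∨ (¬(q2 ∧ q3) → ¬q4)).
(q3 ↔ ((((q4 ∧ (q3 ∧ q4)) ∧ ¬q2) ∧ ¬q1) ∨ q4)): β-rule — branch into q3, ((((q4 ∧ (q3 ∧ q4)) ∧ ¬q2) ∧ ¬q1) ∨ q4)  //  ¬q3, ¬((((q4 ∧ (q3 ∧ q4)) ∧ ¬q2) ∧ ¬q1) ∨ q4).
  branch 1 (add q3, ((((q4 ∧ (q3 ∧ q4)) ∧ ¬q2) ∧ ¬q1) ∨ q4)):
    (¬q5 ∨ (¬(q2 ∧ q3) → ¬q4)): β-rule — branch into ¬q5  //  (¬(q2 ∧ q3) → ¬q4).
      branch 1.1 (add ¬q5):
        ((((q4 ∧ (q3 ∧ q4)) ∧ ¬q2) ∧ ¬q1) ∨ q4): β-rule — branch into (((q4 ∧ (q3 ∧ q4)) ∧ ¬q2) ∧ ¬q1)  //  q4.
          branch 1.1.1 (add (((q4 ∧ (q3 ∧ q4)) ∧ ¬q2) ∧ ¬q1)):
            (((q4 ∧ (q3 ∧ q4)) ∧ ¬q2) ∧ ¬q1): α-rule — add ((q4 ∧ (q3 ∧ q4)) ∧ ¬q2), ¬q1.
            ((q4 ∧ (q3 ∧ q4)) ∧ ¬q2): α-rule — add (q4 ∧ (q3 ∧ q4)), ¬q2.
            (q4 ∧ (q3 ∧ q4)): α-rule — add q4, (q3 ∧ q4).
            (q3 ∧ q4): α-rule — add q3, q4.
            ○ open, literals {q1=F, q2=F, q3=T, q4=T, q5=F}.
          branch 1.1.2 (add q4):
            ○ open, literals {q3=T, q4=T, q5=F}.
      branch 1.2 (add (¬(q2 ∧ q3) → ¬q4)):
        ((((q4 ∧ (q3 ∧ q4)) ∧ ¬q2) ∧ ¬q1) ∨ q4): β-rule — branch into (((q4 ∧ (q3 ∧ q4)) ∧ ¬q2) ∧ ¬q1)  //  q4.
          branch 1.2.1 (add (((q4 ∧ (q3 ∧ q4)) ∧ ¬q2) ∧ ¬q1)):
            (((q4 ∧ (q3 ∧ q4)) ∧ ¬q2) ∧ ¬q1): α-rule — add ((q4 ∧ (q3 ∧ q4)) ∧ ¬q2), ¬q1.
            ((q4 ∧ (q3 ∧ q4)) ∧ ¬q2): α-rule — add (q4 ∧ (q3 ∧ q4)), ¬q2.
            (q4 ∧ (q3 ∧ q4)): α-rule — add q4, (q3 ∧ q4).
            (q3 ∧ q4): α-rule — add q3, q4.
            (¬(q2 ∧ q3) → ¬q4): β-rule — branch into ¬¬(q2 ∧ q3)  //  ¬q4.
              branch 1.2.1.1 (add ¬¬(q2 ∧ q3)):
                ¬¬(q2 ∧ q3): α-rule — add q2, q3.
                × closes — contains both q2 and ¬q2.
              branch 1.2.1.2 (add ¬q4):
                × closes — contains both q4 and ¬q4.
          branch 1.2.2 (add q4):
            (¬(q2 ∧ q3) → ¬q4): β-rule — branch into ¬¬(q2 ∧ q3)  //  ¬q4.
              branch 1.2.2.1 (add ¬¬(q2 ∧ q3)):
                ¬¬(q2 ∧ q3): α-rule — add q2, q3.
                ○ open, literals {q2=T, q3=T, q4=T}.
              branch 1.2.2.2 (add ¬q4):
                × closes — contains both q4 and ¬q4.
  branch 2 (add ¬q3, ¬((((q4 ∧ (q3 ∧ q4)) ∧ ¬q2) ∧ ¬q1) ∨ q4)):
    ¬((((q4 ∧ (q3 ∧ q4)) ∧ ¬q2) ∧ ¬q1) ∨ q4): α-rule — add ¬(((q4 ∧ (q3 ∧ q4)) ∧ ¬q2) ∧ ¬q1), ¬q4.
    (¬q5 ∨ (¬(q2 ∧ q3) → ¬q4)): β-rule — branch into ¬q5  //  (¬(q2 ∧ q3) → ¬q4).
      branch 2.1 (add ¬q5):
        ¬(((q4 ∧ (q3 ∧ q4)) ∧ ¬q2) ∧ ¬q1): β-rule — branch into ¬((q4 ∧ (q3 ∧ q4)) ∧ ¬q2)  //  ¬¬q1.
          branch 2.1.1 (add ¬((q4 ∧ (q3 ∧ q4)) ∧ ¬q2)):
            ¬((q4 ∧ (q3 ∧ q4)) ∧ ¬q2): β-rule — branch into ¬(q4 ∧ (q3 ∧ q4))  //  ¬¬q2.
              branch 2.1.1.1 (add ¬(q4 ∧ (q3 ∧ q4))):
                ¬(q4 ∧ (q3 ∧ q4)): β-rule — branch into ¬q4  //  ¬(q3 ∧ q4).
                  branch 2.1.1.1.1 (add ¬q4):
                    ○ open, literals {q3=F, q4=F, q5=F}.
                  branch 2.1.1.1.2 (add ¬(q3 ∧ q4)):
                    ¬(q3 ∧ q4): β-rule — branch into ¬q3  //  ¬q4.
                      branch 2.1.1.1.2.1 (add ¬q3):
                        ○ open, literals {q3=F, q4=F, q5=F}.
                      branch 2.1.1.1.2.2 (add ¬q4):
                        ○ open, literals {q3=F, q4=F, q5=F}.
              branch 2.1.1.2 (add ¬¬q2):
                ○ open, literals {q2=T, q3=F, q4=F, q5=F}.
          branch 2.1.2 (add ¬¬q1):
            ○ open, literals {q1=T, q3=F, q4=F, q5=F}.
      branch 2.2 (add (¬(q2 ∧ q3) → ¬q4)):
        ¬(((q4 ∧ (q3 ∧ q4)) ∧ ¬q2) ∧ ¬q1): β-rule — branch into ¬((q4 ∧ (q3 ∧ q4)) ∧ ¬q2)  //  ¬¬q1.
          branch 2.2.1 (add ¬((q4 ∧ (q3 ∧ q4)) ∧ ¬q2)):
            (¬(q2 ∧ q3) → ¬q4): β-rule — branch into ¬¬(q2 ∧ q3)  //  ¬q4.
              branch 2.2.1.1 (add ¬¬(q2 ∧ q3)):
                ¬¬(q2 ∧ q3): α-rule — add q2, q3.
                × closes — contains both q3 and ¬q3.
              branch 2.2.1.2 (add ¬q4):
                ¬((q4 ∧ (q3 ∧ q4)) ∧ ¬q2): β-rule — branch into ¬(q4 ∧ (q3 ∧ q4))  //  ¬¬q2.
                  branch 2.2.1.2.1 (add ¬(q4 ∧ (q3 ∧ q4))):
                    ¬(q4 ∧ (q3 ∧ q4)): β-rule — branch into ¬q4  //  ¬(q3 ∧ q4).
                      branch 2.2.1.2.1.1 (add ¬q4):
                        ○ open, literals {q3=F, q4=F}.
                      branch 2.2.1.2.1.2 (add ¬(q3 ∧ q4)):
                        ¬(q3 ∧ q4): β-rule — branch into ¬q3  //  ¬q4.
                          branch 2.2.1.2.1.2.1 (add ¬q3):
                            ○ open, literals {q3=F, q4=F}.
                          branch 2.2.1.2.1.2.2 (add ¬q4):
                            ○ open, literals {q3=F, q4=F}.
                  branch 2.2.1.2.2 (add ¬¬q2):
                    ○ open, literals {q2=T, q3=F, q4=F}.
          branch 2.2.2 (add ¬¬q1):
            (¬(q2 ∧ q3) → ¬q4): β-rule — branch into ¬¬(q2 ∧ q3)  //  ¬q4.
              branch 2.2.2.1 (add ¬¬(q2 ∧ q3)):
                ¬¬(q2 ∧ q3): α-rule — add q2, q3.
                × closes — contains both q3 and ¬q3.
              branch 2.2.2.2 (add ¬q4):
                ○ open, literals {q1=T, q3=F, q4=F}.
5 branches closed, 13 open.
Each open branch fixes some atoms; the unmentioned ones are free. Counting distinct full assignments: branch {q1=F, q2=F, q3=T, q4=T, q5=F} (none free) contributes 1 new; branch {q3=T, q4=T, q5=F} (q1, q2) contributes 3 new; branch {q2=T, q3=T, q4=T} (q1, q5) contributes 2 new; branch {q3=F, q4=F, q5=F} (q1, q2) contributes 4 new; branch {q3=F, q4=F, q5=F} (q1, q2) contributes 0 new; branch {q3=F, q4=F, q5=F} (q1, q2) contributes 0 new; branch {q2=T, q3=F, q4=F, q5=F} (q1) contributes 0 new; branch {q1=T, q3=F, q4=F, q5=F} (q2) contributes 0 new; branch {q3=F, q4=F} (q1, q5, q2) contributes 4 new; branch {q3=F, q4=F} (q1, q5, q2) contributes 0 new; branch {q3=F, q4=F} (q1, q5, q2) contributes 0 new; branch {q2=T, q3=F, q4=F} (q1, q5) contributes 0 new; branch {q1=T, q3=F, q4=F} (q5, q2) contributes 0 new. Total: 14.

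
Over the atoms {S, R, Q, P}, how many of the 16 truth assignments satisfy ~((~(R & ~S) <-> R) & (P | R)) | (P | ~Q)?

Initial set: {(~((~(R & ~S) <-> R) & (P | R)) | (P | ~Q))}.
(~((~(R & ~S) <-> R) & (P | R)) | (P | ~Q)): β-rule — branch into ~((~(R & ~S) <-> R) & (P | R))  //  (P | ~Q).
  branch 1 (add ~((~(R & ~S) <-> R) & (P | R))):
    ~((~(R & ~S) <-> R) & (P | R)): β-rule — branch into ~(~(R & ~S) <-> R)  //  ~(P | R).
      branch 1.1 (add ~(~(R & ~S) <-> R)):
        ~(~(R & ~S) <-> R): β-rule — branch into ~(R & ~S), ~R  //  ~~(R & ~S), R.
          branch 1.1.1 (add ~(R & ~S), ~R):
            ~(R & ~S): β-rule — branch into ~R  //  ~~S.
              branch 1.1.1.1 (add ~R):
                ○ open, literals {R=0}.
              branch 1.1.1.2 (add ~~S):
                ○ open, literals {R=0, S=1}.
          branch 1.1.2 (add ~~(R & ~S), R):
            ~~(R & ~S): α-rule — add R, ~S.
            ○ open, literals {R=1, S=0}.
      branch 1.2 (add ~(P | R)):
        ~(P | R): α-rule — add ~P, ~R.
        ○ open, literals {P=0, R=0}.
  branch 2 (add (P | ~Q)):
    (P | ~Q): β-rule — branch into P  //  ~Q.
      branch 2.1 (add P):
        ○ open, literals {P=1}.
      branch 2.2 (add ~Q):
        ○ open, literals {Q=0}.
0 branches closed, 6 open.
Each open branch fixes some atoms; the unmentioned ones are free. Counting distinct full assignments: branch {R=0} (S, Q, P) contributes 8 new; branch {R=0, S=1} (Q, P) contributes 0 new; branch {R=1, S=0} (Q, P) contributes 4 new; branch {P=0, R=0} (S, Q) contributes 0 new; branch {P=1} (S, R, Q) contributes 2 new; branch {Q=0} (S, R, P) contributes 1 new. Total: 15.

15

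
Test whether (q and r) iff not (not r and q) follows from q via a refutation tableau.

Initial set: {q; not ((q and r) iff not (not r and q))}.
not ((q and r) iff not (not r and q)): β-rule — branch into (q and r), not not (not r and q)  //  not (q and r), not (not r and q).
  branch 1 (add (q and r), not not (not r and q)):
    (q and r): α-rule — add q, r.
    not not (not r and q): α-rule — add not r, q.
    × closes — contains both r and not r.
  branch 2 (add not (q and r), not (not r and q)):
    not (q and r): β-rule — branch into not q  //  not r.
      branch 2.1 (add not q):
        × closes — contains both q and not q.
      branch 2.2 (add not r):
        not (not r and q): β-rule — branch into not not r  //  not q.
          branch 2.2.1 (add not not r):
            × closes — contains both r and not r.
          branch 2.2.2 (add not q):
            × closes — contains both q and not q.
All 4 branches close.
Every branch closed, so the premises entail the conclusion.

Yes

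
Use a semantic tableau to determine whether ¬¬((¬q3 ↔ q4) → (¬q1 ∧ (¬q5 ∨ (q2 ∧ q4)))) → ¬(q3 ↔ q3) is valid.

Not valid

Assume the negation and expand:
Initial set: {¬(¬¬((¬q3 ↔ q4) → (¬q1 ∧ (¬q5 ∨ (q2 ∧ q4)))) → ¬(q3 ↔ q3))}.
¬(¬¬((¬q3 ↔ q4) → (¬q1 ∧ (¬q5 ∨ (q2 ∧ q4)))) → ¬(q3 ↔ q3)): α-rule — add ¬¬((¬q3 ↔ q4) → (¬q1 ∧ (¬q5 ∨ (q2 ∧ q4)))), ¬¬(q3 ↔ q3).
¬¬((¬q3 ↔ q4) → (¬q1 ∧ (¬q5 ∨ (q2 ∧ q4)))): drop double negation, giving ((¬q3 ↔ q4) → (¬q1 ∧ (¬q5 ∨ (q2 ∧ q4)))).
¬¬(q3 ↔ q3): β-rule — branch into q3, q3  //  ¬q3, ¬q3.
  branch 1 (add q3, q3):
    ((¬q3 ↔ q4) → (¬q1 ∧ (¬q5 ∨ (q2 ∧ q4)))): β-rule — branch into ¬(¬q3 ↔ q4)  //  (¬q1 ∧ (¬q5 ∨ (q2 ∧ q4))).
      branch 1.1 (add ¬(¬q3 ↔ q4)):
        ¬(¬q3 ↔ q4): β-rule — branch into ¬q3, ¬q4  //  ¬¬q3, q4.
          branch 1.1.1 (add ¬q3, ¬q4):
            × closes — contains both q3 and ¬q3.
          branch 1.1.2 (add ¬¬q3, q4):
            ○ open, literals {q3=1, q4=1}.
      branch 1.2 (add (¬q1 ∧ (¬q5 ∨ (q2 ∧ q4)))):
        (¬q1 ∧ (¬q5 ∨ (q2 ∧ q4))): α-rule — add ¬q1, (¬q5 ∨ (q2 ∧ q4)).
        (¬q5 ∨ (q2 ∧ q4)): β-rule — branch into ¬q5  //  (q2 ∧ q4).
          branch 1.2.1 (add ¬q5):
            ○ open, literals {q1=0, q3=1, q5=0}.
          branch 1.2.2 (add (q2 ∧ q4)):
            (q2 ∧ q4): α-rule — add q2, q4.
            ○ open, literals {q1=0, q2=1, q3=1, q4=1}.
  branch 2 (add ¬q3, ¬q3):
    ((¬q3 ↔ q4) → (¬q1 ∧ (¬q5 ∨ (q2 ∧ q4)))): β-rule — branch into ¬(¬q3 ↔ q4)  //  (¬q1 ∧ (¬q5 ∨ (q2 ∧ q4))).
      branch 2.1 (add ¬(¬q3 ↔ q4)):
        ¬(¬q3 ↔ q4): β-rule — branch into ¬q3, ¬q4  //  ¬¬q3, q4.
          branch 2.1.1 (add ¬q3, ¬q4):
            ○ open, literals {q3=0, q4=0}.
          branch 2.1.2 (add ¬¬q3, q4):
            × closes — contains both q3 and ¬q3.
      branch 2.2 (add (¬q1 ∧ (¬q5 ∨ (q2 ∧ q4)))):
        (¬q1 ∧ (¬q5 ∨ (q2 ∧ q4))): α-rule — add ¬q1, (¬q5 ∨ (q2 ∧ q4)).
        (¬q5 ∨ (q2 ∧ q4)): β-rule — branch into ¬q5  //  (q2 ∧ q4).
          branch 2.2.1 (add ¬q5):
            ○ open, literals {q1=0, q3=0, q5=0}.
          branch 2.2.2 (add (q2 ∧ q4)):
            (q2 ∧ q4): α-rule — add q2, q4.
            ○ open, literals {q1=0, q2=1, q3=0, q4=1}.
2 branches closed, 6 open.
An open branch gives a countermodel: q3=1, q4=1 (unmentioned atoms arbitrary); under it the original formula is false.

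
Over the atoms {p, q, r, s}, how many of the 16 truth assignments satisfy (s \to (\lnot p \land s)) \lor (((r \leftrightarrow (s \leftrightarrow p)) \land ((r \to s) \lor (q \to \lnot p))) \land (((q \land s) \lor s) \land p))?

Initial set: {((s \to (\lnot p \land s)) \lor (((r \leftrightarrow (s \leftrightarrow p)) \land ((r \to s) \lor (q \to \lnot p))) \land (((q \land s) \lor s) \land p)))}.
((s \to (\lnot p \land s)) \lor (((r \leftrightarrow (s \leftrightarrow p)) \land ((r \to s) \lor (q \to \lnot p))) \land (((q \land s) \lor s) \land p))): β-rule — branch into (s \to (\lnot p \land s))  //  (((r \leftrightarrow (s \leftrightarrow p)) \land ((r \to s) \lor (q \to \lnot p))) \land (((q \land s) \lor s) \land p)).
  branch 1 (add (s \to (\lnot p \land s))):
    (s \to (\lnot p \land s)): β-rule — branch into \lnot s  //  (\lnot p \land s).
      branch 1.1 (add \lnot s):
        ○ open, literals {s=false}.
      branch 1.2 (add (\lnot p \land s)):
        (\lnot p \land s): α-rule — add \lnot p, s.
        ○ open, literals {p=false, s=true}.
  branch 2 (add (((r \leftrightarrow (s \leftrightarrow p)) \land ((r \to s) \lor (q \to \lnot p))) \land (((q \land s) \lor s) \land p))):
    (((r \leftrightarrow (s \leftrightarrow p)) \land ((r \to s) \lor (q \to \lnot p))) \land (((q \land s) \lor s) \land p)): α-rule — add ((r \leftrightarrow (s \leftrightarrow p)) \land ((r \to s) \lor (q \to \lnot p))), (((q \land s) \lor s) \land p).
    ((r \leftrightarrow (s \leftrightarrow p)) \land ((r \to s) \lor (q \to \lnot p))): α-rule — add (r \leftrightarrow (s \leftrightarrow p)), ((r \to s) \lor (q \to \lnot p)).
    (((q \land s) \lor s) \land p): α-rule — add ((q \land s) \lor s), p.
    (r \leftrightarrow (s \leftrightarrow p)): β-rule — branch into r, (s \leftrightarrow p)  //  \lnot r, \lnot (s \leftrightarrow p).
      branch 2.1 (add r, (s \leftrightarrow p)):
        ((r \to s) \lor (q \to \lnot p)): β-rule — branch into (r \to s)  //  (q \to \lnot p).
          branch 2.1.1 (add (r \to s)):
            ((q \land s) \lor s): β-rule — branch into (q \land s)  //  s.
              branch 2.1.1.1 (add (q \land s)):
                (q \land s): α-rule — add q, s.
                (s \leftrightarrow p): β-rule — branch into s, p  //  \lnot s, \lnot p.
                  branch 2.1.1.1.1 (add s, p):
                    (r \to s): β-rule — branch into \lnot r  //  s.
                      branch 2.1.1.1.1.1 (add \lnot r):
                        × closes — contains both r and \lnot r.
                      branch 2.1.1.1.1.2 (add s):
                        ○ open, literals {p=true, q=true, r=true, s=true}.
                  branch 2.1.1.1.2 (add \lnot s, \lnot p):
                    × closes — contains both s and \lnot s.
              branch 2.1.1.2 (add s):
                (s \leftrightarrow p): β-rule — branch into s, p  //  \lnot s, \lnot p.
                  branch 2.1.1.2.1 (add s, p):
                    (r \to s): β-rule — branch into \lnot r  //  s.
                      branch 2.1.1.2.1.1 (add \lnot r):
                        × closes — contains both r and \lnot r.
                      branch 2.1.1.2.1.2 (add s):
                        ○ open, literals {p=true, r=true, s=true}.
                  branch 2.1.1.2.2 (add \lnot s, \lnot p):
                    × closes — contains both s and \lnot s.
          branch 2.1.2 (add (q \to \lnot p)):
            ((q \land s) \lor s): β-rule — branch into (q \land s)  //  s.
              branch 2.1.2.1 (add (q \land s)):
                (q \land s): α-rule — add q, s.
                (s \leftrightarrow p): β-rule — branch into s, p  //  \lnot s, \lnot p.
                  branch 2.1.2.1.1 (add s, p):
                    (q \to \lnot p): β-rule — branch into \lnot q  //  \lnot p.
                      branch 2.1.2.1.1.1 (add \lnot q):
                        × closes — contains both q and \lnot q.
                      branch 2.1.2.1.1.2 (add \lnot p):
                        × closes — contains both p and \lnot p.
                  branch 2.1.2.1.2 (add \lnot s, \lnot p):
                    × closes — contains both s and \lnot s.
              branch 2.1.2.2 (add s):
                (s \leftrightarrow p): β-rule — branch into s, p  //  \lnot s, \lnot p.
                  branch 2.1.2.2.1 (add s, p):
                    (q \to \lnot p): β-rule — branch into \lnot q  //  \lnot p.
                      branch 2.1.2.2.1.1 (add \lnot q):
                        ○ open, literals {p=true, q=false, r=true, s=true}.
                      branch 2.1.2.2.1.2 (add \lnot p):
                        × closes — contains both p and \lnot p.
                  branch 2.1.2.2.2 (add \lnot s, \lnot p):
                    × closes — contains both s and \lnot s.
      branch 2.2 (add \lnot r, \lnot (s \leftrightarrow p)):
        ((r \to s) \lor (q \to \lnot p)): β-rule — branch into (r \to s)  //  (q \to \lnot p).
          branch 2.2.1 (add (r \to s)):
            ((q \land s) \lor s): β-rule — branch into (q \land s)  //  s.
              branch 2.2.1.1 (add (q \land s)):
                (q \land s): α-rule — add q, s.
                \lnot (s \leftrightarrow p): β-rule — branch into s, \lnot p  //  \lnot s, p.
                  branch 2.2.1.1.1 (add s, \lnot p):
                    × closes — contains both p and \lnot p.
                  branch 2.2.1.1.2 (add \lnot s, p):
                    × closes — contains both s and \lnot s.
              branch 2.2.1.2 (add s):
                \lnot (s \leftrightarrow p): β-rule — branch into s, \lnot p  //  \lnot s, p.
                  branch 2.2.1.2.1 (add s, \lnot p):
                    × closes — contains both p and \lnot p.
                  branch 2.2.1.2.2 (add \lnot s, p):
                    × closes — contains both s and \lnot s.
          branch 2.2.2 (add (q \to \lnot p)):
            ((q \land s) \lor s): β-rule — branch into (q \land s)  //  s.
              branch 2.2.2.1 (add (q \land s)):
                (q \land s): α-rule — add q, s.
                \lnot (s \leftrightarrow p): β-rule — branch into s, \lnot p  //  \lnot s, p.
                  branch 2.2.2.1.1 (add s, \lnot p):
                    × closes — contains both p and \lnot p.
                  branch 2.2.2.1.2 (add \lnot s, p):
                    × closes — contains both s and \lnot s.
              branch 2.2.2.2 (add s):
                \lnot (s \leftrightarrow p): β-rule — branch into s, \lnot p  //  \lnot s, p.
                  branch 2.2.2.2.1 (add s, \lnot p):
                    × closes — contains both p and \lnot p.
                  branch 2.2.2.2.2 (add \lnot s, p):
                    × closes — contains both s and \lnot s.
17 branches closed, 5 open.
Each open branch fixes some atoms; the unmentioned ones are free. Counting distinct full assignments: branch {s=false} (p, q, r) contributes 8 new; branch {p=false, s=true} (q, r) contributes 4 new; branch {p=true, q=true, r=true, s=true} (none free) contributes 1 new; branch {p=true, r=true, s=true} (q) contributes 1 new; branch {p=true, q=false, r=true, s=true} (none free) contributes 0 new. Total: 14.

14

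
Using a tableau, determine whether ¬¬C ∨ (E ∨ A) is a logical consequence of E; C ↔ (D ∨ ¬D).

Initial set: {E; (C ↔ (D ∨ ¬D)); ¬(¬¬C ∨ (E ∨ A))}.
¬(¬¬C ∨ (E ∨ A)): α-rule — add ¬¬¬C, ¬(E ∨ A).
¬¬¬C: drop double negation, giving ¬C.
¬(E ∨ A): α-rule — add ¬E, ¬A.
× closes — contains both E and ¬E.
All 1 branch closes.
Every branch closed, so the premises entail the conclusion.

Yes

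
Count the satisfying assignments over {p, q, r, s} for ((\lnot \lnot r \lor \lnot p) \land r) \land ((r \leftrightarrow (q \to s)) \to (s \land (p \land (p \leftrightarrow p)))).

Initial set: {(((\lnot \lnot r \lor \lnot p) \land r) \land ((r \leftrightarrow (q \to s)) \to (s \land (p \land (p \leftrightarrow p)))))}.
(((\lnot \lnot r \lor \lnot p) \land r) \land ((r \leftrightarrow (q \to s)) \to (s \land (p \land (p \leftrightarrow p))))): α-rule — add ((\lnot \lnot r \lor \lnot p) \land r), ((r \leftrightarrow (q \to s)) \to (s \land (p \land (p \leftrightarrow p)))).
((\lnot \lnot r \lor \lnot p) \land r): α-rule — add (\lnot \lnot r \lor \lnot p), r.
((r \leftrightarrow (q \to s)) \to (s \land (p \land (p \leftrightarrow p)))): β-rule — branch into \lnot (r \leftrightarrow (q \to s))  //  (s \land (p \land (p \leftrightarrow p))).
  branch 1 (add \lnot (r \leftrightarrow (q \to s))):
    (\lnot \lnot r \lor \lnot p): β-rule — branch into \lnot \lnot r  //  \lnot p.
      branch 1.1 (add \lnot \lnot r):
        \lnot \lnot r: drop double negation, giving r.
        \lnot (r \leftrightarrow (q \to s)): β-rule — branch into r, \lnot (q \to s)  //  \lnot r, (q \to s).
          branch 1.1.1 (add r, \lnot (q \to s)):
            \lnot (q \to s): α-rule — add q, \lnot s.
            ○ open, literals {q=T, r=T, s=F}.
          branch 1.1.2 (add \lnot r, (q \to s)):
            × closes — contains both r and \lnot r.
      branch 1.2 (add \lnot p):
        \lnot (r \leftrightarrow (q \to s)): β-rule — branch into r, \lnot (q \to s)  //  \lnot r, (q \to s).
          branch 1.2.1 (add r, \lnot (q \to s)):
            \lnot (q \to s): α-rule — add q, \lnot s.
            ○ open, literals {p=F, q=T, r=T, s=F}.
          branch 1.2.2 (add \lnot r, (q \to s)):
            × closes — contains both r and \lnot r.
  branch 2 (add (s \land (p \land (p \leftrightarrow p)))):
    (s \land (p \land (p \leftrightarrow p))): α-rule — add s, (p \land (p \leftrightarrow p)).
    (p \land (p \leftrightarrow p)): α-rule — add p, (p \leftrightarrow p).
    (\lnot \lnot r \lor \lnot p): β-rule — branch into \lnot \lnot r  //  \lnot p.
      branch 2.1 (add \lnot \lnot r):
        \lnot \lnot r: drop double negation, giving r.
        (p \leftrightarrow p): β-rule — branch into p, p  //  \lnot p, \lnot p.
          branch 2.1.1 (add p, p):
            ○ open, literals {p=T, r=T, s=T}.
          branch 2.1.2 (add \lnot p, \lnot p):
            × closes — contains both p and \lnot p.
      branch 2.2 (add \lnot p):
        × closes — contains both p and \lnot p.
4 branches closed, 3 open.
Each open branch fixes some atoms; the unmentioned ones are free. Counting distinct full assignments: branch {q=T, r=T, s=F} (p) contributes 2 new; branch {p=F, q=T, r=T, s=F} (none free) contributes 0 new; branch {p=T, r=T, s=T} (q) contributes 2 new. Total: 4.

4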